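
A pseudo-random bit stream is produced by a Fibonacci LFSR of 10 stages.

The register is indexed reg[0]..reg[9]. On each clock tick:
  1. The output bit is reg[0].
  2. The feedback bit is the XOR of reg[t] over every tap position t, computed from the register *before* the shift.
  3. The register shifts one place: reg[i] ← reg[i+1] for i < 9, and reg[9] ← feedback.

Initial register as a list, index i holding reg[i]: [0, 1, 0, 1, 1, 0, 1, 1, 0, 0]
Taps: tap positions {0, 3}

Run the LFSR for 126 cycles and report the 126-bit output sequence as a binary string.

k : reg_k → out_k, fb_k
0: 0101101100 → 0, fb=1
1: 1011011001 → 1, fb=0
2: 0110110010 → 0, fb=0
3: 1101100100 → 1, fb=0
4: 1011001000 → 1, fb=0
5: 0110010000 → 0, fb=0
6: 1100100000 → 1, fb=1
7: 1001000001 → 1, fb=0
8: 0010000010 → 0, fb=0
9: 0100000100 → 0, fb=0
10: 1000001000 → 1, fb=1
11: 0000010001 → 0, fb=0
12: 0000100010 → 0, fb=0
13: 0001000100 → 0, fb=1
14: 0010001001 → 0, fb=0
15: 0100010010 → 0, fb=0
16: 1000100100 → 1, fb=1
17: 0001001001 → 0, fb=1
18: 0010010011 → 0, fb=0
19: 0100100110 → 0, fb=0
20: 1001001100 → 1, fb=0
21: 0010011000 → 0, fb=0
22: 0100110000 → 0, fb=0
23: 1001100000 → 1, fb=0
24: 0011000000 → 0, fb=1
25: 0110000001 → 0, fb=0
26: 1100000010 → 1, fb=1
27: 1000000101 → 1, fb=1
28: 0000001011 → 0, fb=0
29: 0000010110 → 0, fb=0
30: 0000101100 → 0, fb=0
31: 0001011000 → 0, fb=1
32: 0010110001 → 0, fb=0
33: 0101100010 → 0, fb=1
34: 1011000101 → 1, fb=0
35: 0110001010 → 0, fb=0
36: 1100010100 → 1, fb=1
37: 1000101001 → 1, fb=1
38: 0001010011 → 0, fb=1
39: 0010100111 → 0, fb=0
40: 0101001110 → 0, fb=1
41: 1010011101 → 1, fb=1
42: 0100111011 → 0, fb=0
43: 1001110110 → 1, fb=0
44: 0011101100 → 0, fb=1
45: 0111011001 → 0, fb=1
46: 1110110011 → 1, fb=1
47: 1101100111 → 1, fb=0
48: 1011001110 → 1, fb=0
49: 0110011100 → 0, fb=0
50: 1100111000 → 1, fb=1
51: 1001110001 → 1, fb=0
52: 0011100010 → 0, fb=1
53: 0111000101 → 0, fb=1
54: 1110001011 → 1, fb=1
55: 1100010111 → 1, fb=1
56: 1000101111 → 1, fb=1
57: 0001011111 → 0, fb=1
58: 0010111111 → 0, fb=0
59: 0101111110 → 0, fb=1
60: 1011111101 → 1, fb=0
61: 0111111010 → 0, fb=1
62: 1111110101 → 1, fb=0
63: 1111101010 → 1, fb=0
64: 1111010100 → 1, fb=0
65: 1110101000 → 1, fb=1
66: 1101010001 → 1, fb=0
67: 1010100010 → 1, fb=1
68: 0101000101 → 0, fb=1
69: 1010001011 → 1, fb=1
70: 0100010111 → 0, fb=0
71: 1000101110 → 1, fb=1
72: 0001011101 → 0, fb=1
73: 0010111011 → 0, fb=0
74: 0101110110 → 0, fb=1
75: 1011101101 → 1, fb=0
76: 0111011010 → 0, fb=1
77: 1110110101 → 1, fb=1
78: 1101101011 → 1, fb=0
79: 1011010110 → 1, fb=0
80: 0110101100 → 0, fb=0
81: 1101011000 → 1, fb=0
82: 1010110000 → 1, fb=1
83: 0101100001 → 0, fb=1
84: 1011000011 → 1, fb=0
85: 0110000110 → 0, fb=0
86: 1100001100 → 1, fb=1
87: 1000011001 → 1, fb=1
88: 0000110011 → 0, fb=0
89: 0001100110 → 0, fb=1
90: 0011001101 → 0, fb=1
91: 0110011011 → 0, fb=0
92: 1100110110 → 1, fb=1
93: 1001101101 → 1, fb=0
94: 0011011010 → 0, fb=1
95: 0110110101 → 0, fb=0
96: 1101101010 → 1, fb=0
97: 1011010100 → 1, fb=0
98: 0110101000 → 0, fb=0
99: 1101010000 → 1, fb=0
100: 1010100000 → 1, fb=1
101: 0101000001 → 0, fb=1
102: 1010000011 → 1, fb=1
103: 0100000111 → 0, fb=0
104: 1000001110 → 1, fb=1
105: 0000011101 → 0, fb=0
106: 0000111010 → 0, fb=0
107: 0001110100 → 0, fb=1
108: 0011101001 → 0, fb=1
109: 0111010011 → 0, fb=1
110: 1110100111 → 1, fb=1
111: 1101001111 → 1, fb=0
112: 1010011110 → 1, fb=1
113: 0100111101 → 0, fb=0
114: 1001111010 → 1, fb=0
115: 0011110100 → 0, fb=1
116: 0111101001 → 0, fb=1
117: 1111010011 → 1, fb=0
118: 1110100110 → 1, fb=1
119: 1101001101 → 1, fb=0
120: 1010011010 → 1, fb=1
121: 0100110101 → 0, fb=0
122: 1001101010 → 1, fb=0
123: 0011010100 → 0, fb=1
124: 0110101001 → 0, fb=0
125: 1101010010 → 1, fb=0

010110110010000010001001001100000010110001010011101100111000101111110101000101110110101100001100110110101000001110100111101001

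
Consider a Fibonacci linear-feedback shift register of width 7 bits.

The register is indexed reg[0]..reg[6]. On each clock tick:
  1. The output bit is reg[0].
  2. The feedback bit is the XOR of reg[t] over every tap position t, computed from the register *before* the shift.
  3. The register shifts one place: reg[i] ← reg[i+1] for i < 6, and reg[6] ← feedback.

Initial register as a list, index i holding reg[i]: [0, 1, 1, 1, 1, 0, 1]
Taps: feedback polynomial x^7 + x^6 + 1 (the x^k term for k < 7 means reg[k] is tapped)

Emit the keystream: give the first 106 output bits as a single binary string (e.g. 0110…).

0111101101011011001001000111000010111110010101110011010001001111000101000011000001000000111111101010100110

step | reg (before) | out | fb
   0 | 0111101 | 0 | 1
   1 | 1111011 | 1 | 0
   2 | 1110110 | 1 | 1
   3 | 1101101 | 1 | 0
   4 | 1011010 | 1 | 1
   5 | 0110101 | 0 | 1
   6 | 1101011 | 1 | 0
   7 | 1010110 | 1 | 1
   8 | 0101101 | 0 | 1
   9 | 1011011 | 1 | 0
  10 | 0110110 | 0 | 0
  11 | 1101100 | 1 | 1
  12 | 1011001 | 1 | 0
  13 | 0110010 | 0 | 0
  14 | 1100100 | 1 | 1
  15 | 1001001 | 1 | 0
  16 | 0010010 | 0 | 0
  17 | 0100100 | 0 | 0
  18 | 1001000 | 1 | 1
  19 | 0010001 | 0 | 1
  20 | 0100011 | 0 | 1
  21 | 1000111 | 1 | 0
  22 | 0001110 | 0 | 0
  23 | 0011100 | 0 | 0
  24 | 0111000 | 0 | 0
  25 | 1110000 | 1 | 1
  26 | 1100001 | 1 | 0
  27 | 1000010 | 1 | 1
  28 | 0000101 | 0 | 1
  29 | 0001011 | 0 | 1
  30 | 0010111 | 0 | 1
  31 | 0101111 | 0 | 1
  32 | 1011111 | 1 | 0
  33 | 0111110 | 0 | 0
  34 | 1111100 | 1 | 1
  35 | 1111001 | 1 | 0
  36 | 1110010 | 1 | 1
  37 | 1100101 | 1 | 0
  38 | 1001010 | 1 | 1
  39 | 0010101 | 0 | 1
  40 | 0101011 | 0 | 1
  41 | 1010111 | 1 | 0
  42 | 0101110 | 0 | 0
  43 | 1011100 | 1 | 1
  44 | 0111001 | 0 | 1
  45 | 1110011 | 1 | 0
  46 | 1100110 | 1 | 1
  47 | 1001101 | 1 | 0
  48 | 0011010 | 0 | 0
  49 | 0110100 | 0 | 0
  50 | 1101000 | 1 | 1
  51 | 1010001 | 1 | 0
  52 | 0100010 | 0 | 0
  53 | 1000100 | 1 | 1
  54 | 0001001 | 0 | 1
  55 | 0010011 | 0 | 1
  56 | 0100111 | 0 | 1
  57 | 1001111 | 1 | 0
  58 | 0011110 | 0 | 0
  59 | 0111100 | 0 | 0
  60 | 1111000 | 1 | 1
  61 | 1110001 | 1 | 0
  62 | 1100010 | 1 | 1
  63 | 1000101 | 1 | 0
  64 | 0001010 | 0 | 0
  65 | 0010100 | 0 | 0
  66 | 0101000 | 0 | 0
  67 | 1010000 | 1 | 1
  68 | 0100001 | 0 | 1
  69 | 1000011 | 1 | 0
  70 | 0000110 | 0 | 0
  71 | 0001100 | 0 | 0
  72 | 0011000 | 0 | 0
  73 | 0110000 | 0 | 0
  74 | 1100000 | 1 | 1
  75 | 1000001 | 1 | 0
  76 | 0000010 | 0 | 0
  77 | 0000100 | 0 | 0
  78 | 0001000 | 0 | 0
  79 | 0010000 | 0 | 0
  80 | 0100000 | 0 | 0
  81 | 1000000 | 1 | 1
  82 | 0000001 | 0 | 1
  83 | 0000011 | 0 | 1
  84 | 0000111 | 0 | 1
  85 | 0001111 | 0 | 1
  86 | 0011111 | 0 | 1
  87 | 0111111 | 0 | 1
  88 | 1111111 | 1 | 0
  89 | 1111110 | 1 | 1
  90 | 1111101 | 1 | 0
  91 | 1111010 | 1 | 1
  92 | 1110101 | 1 | 0
  93 | 1101010 | 1 | 1
  94 | 1010101 | 1 | 0
  95 | 0101010 | 0 | 0
  96 | 1010100 | 1 | 1
  97 | 0101001 | 0 | 1
  98 | 1010011 | 1 | 0
  99 | 0100110 | 0 | 0
 100 | 1001100 | 1 | 1
 101 | 0011001 | 0 | 1
 102 | 0110011 | 0 | 1
 103 | 1100111 | 1 | 0
 104 | 1001110 | 1 | 1
 105 | 0011101 | 0 | 1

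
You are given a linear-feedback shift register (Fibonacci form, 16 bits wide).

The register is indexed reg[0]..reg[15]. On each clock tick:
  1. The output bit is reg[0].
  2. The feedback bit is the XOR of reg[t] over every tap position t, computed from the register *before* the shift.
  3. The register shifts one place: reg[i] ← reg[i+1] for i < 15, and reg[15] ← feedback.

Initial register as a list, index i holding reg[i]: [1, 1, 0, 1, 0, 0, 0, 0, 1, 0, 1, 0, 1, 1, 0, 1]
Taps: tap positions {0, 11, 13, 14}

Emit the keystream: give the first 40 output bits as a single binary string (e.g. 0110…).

tick  register→output (feedback)
  0  1101000010101101→1 (0)
  1  1010000101011010→1 (1)
  2  0100001010110101→0 (0)
  3  1000010101101010→1 (0)
  4  0000101011010100→0 (0)
  5  0001010110101000→0 (0)
  6  0010101101010000→0 (1)
  7  0101011010100001→0 (0)
  8  1010110101000010→1 (0)
  9  0101101010000100→0 (1)
 10  1011010100001001→1 (1)
 11  0110101000010011→0 (0)
 12  1101010000100110→1 (1)
 13  1010100001001101→1 (0)
 14  0101000010011010→0 (0)
 15  1010000100110100→1 (1)
 16  0100001001101001→0 (0)
 17  1000010011010010→1 (1)
 18  0000100110100101→0 (1)
 19  0001001101001011→0 (1)
 20  0010011010010111→0 (1)
 21  0100110100101111→0 (0)
 22  1001101001011110→1 (0)
 23  0011010010111100→0 (0)
 24  0110100101111000→0 (1)
 25  1101001011110001→1 (0)
 26  1010010111100010→1 (0)
 27  0100101111000100→0 (1)
 28  1001011110001001→1 (1)
 29  0010111100010011→0 (0)
 30  0101111000100110→0 (0)
 31  1011110001001100→1 (0)
 32  0111100010011000→0 (1)
 33  1111000100110001→1 (0)
 34  1110001001100010→1 (0)
 35  1100010011000100→1 (0)
 36  1000100110001000→1 (1)
 37  0001001100010001→0 (1)
 38  0010011000100011→0 (1)
 39  0100110001000111→0 (0)

1101000010101101010000100110100101111000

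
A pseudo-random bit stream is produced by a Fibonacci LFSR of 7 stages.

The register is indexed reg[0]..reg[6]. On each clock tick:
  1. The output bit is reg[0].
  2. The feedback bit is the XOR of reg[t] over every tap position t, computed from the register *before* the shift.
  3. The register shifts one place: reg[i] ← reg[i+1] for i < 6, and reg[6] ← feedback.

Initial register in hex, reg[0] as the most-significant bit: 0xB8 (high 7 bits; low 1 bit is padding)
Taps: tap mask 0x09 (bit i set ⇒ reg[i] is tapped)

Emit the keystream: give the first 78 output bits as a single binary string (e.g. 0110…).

101110001111111000011101111001011001001000000100010011000101110101101100000110

tick  register→output (feedback)
  0  1011100→1 (0)
  1  0111000→0 (1)
  2  1110001→1 (1)
  3  1100011→1 (1)
  4  1000111→1 (1)
  5  0001111→0 (1)
  6  0011111→0 (1)
  7  0111111→0 (1)
  8  1111111→1 (0)
  9  1111110→1 (0)
 10  1111100→1 (0)
 11  1111000→1 (0)
 12  1110000→1 (1)
 13  1100001→1 (1)
 14  1000011→1 (1)
 15  0000111→0 (0)
 16  0001110→0 (1)
 17  0011101→0 (1)
 18  0111011→0 (1)
 19  1110111→1 (1)
 20  1101111→1 (0)
 21  1011110→1 (0)
 22  0111100→0 (1)
 23  1111001→1 (0)
 24  1110010→1 (1)
 25  1100101→1 (1)
 26  1001011→1 (0)
 27  0010110→0 (0)
 28  0101100→0 (1)
 29  1011001→1 (0)
 30  0110010→0 (0)
 31  1100100→1 (1)
 32  1001001→1 (0)
 33  0010010→0 (0)
 34  0100100→0 (0)
 35  1001000→1 (0)
 36  0010000→0 (0)
 37  0100000→0 (0)
 38  1000000→1 (1)
 39  0000001→0 (0)
 40  0000010→0 (0)
 41  0000100→0 (0)
 42  0001000→0 (1)
 43  0010001→0 (0)
 44  0100010→0 (0)
 45  1000100→1 (1)
 46  0001001→0 (1)
 47  0010011→0 (0)
 48  0100110→0 (0)
 49  1001100→1 (0)
 50  0011000→0 (1)
 51  0110001→0 (0)
 52  1100010→1 (1)
 53  1000101→1 (1)
 54  0001011→0 (1)
 55  0010111→0 (0)
 56  0101110→0 (1)
 57  1011101→1 (0)
 58  0111010→0 (1)
 59  1110101→1 (1)
 60  1101011→1 (0)
 61  1010110→1 (1)
 62  0101101→0 (1)
 63  1011011→1 (0)
 64  0110110→0 (0)
 65  1101100→1 (0)
 66  1011000→1 (0)
 67  0110000→0 (0)
 68  1100000→1 (1)
 69  1000001→1 (1)
 70  0000011→0 (0)
 71  0000110→0 (0)
 72  0001100→0 (1)
 73  0011001→0 (1)
 74  0110011→0 (0)
 75  1100110→1 (1)
 76  1001101→1 (0)
 77  0011010→0 (1)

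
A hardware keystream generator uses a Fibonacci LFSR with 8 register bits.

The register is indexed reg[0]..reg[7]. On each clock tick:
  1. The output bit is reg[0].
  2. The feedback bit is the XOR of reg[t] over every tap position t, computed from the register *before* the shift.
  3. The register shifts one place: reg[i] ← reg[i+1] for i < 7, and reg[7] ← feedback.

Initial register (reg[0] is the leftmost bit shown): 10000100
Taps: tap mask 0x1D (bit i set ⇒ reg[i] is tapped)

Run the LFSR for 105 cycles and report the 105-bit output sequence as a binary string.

k : reg_k → out_k, fb_k
0: 10000100 → 1, fb=1
1: 00001001 → 0, fb=1
2: 00010011 → 0, fb=1
3: 00100111 → 0, fb=1
4: 01001111 → 0, fb=1
5: 10011111 → 1, fb=1
6: 00111111 → 0, fb=1
7: 01111111 → 0, fb=1
8: 11111111 → 1, fb=0
9: 11111110 → 1, fb=0
10: 11111100 → 1, fb=0
11: 11111000 → 1, fb=0
12: 11110000 → 1, fb=1
13: 11100001 → 1, fb=0
14: 11000010 → 1, fb=1
15: 10000101 → 1, fb=1
16: 00001011 → 0, fb=1
17: 00010111 → 0, fb=1
18: 00101111 → 0, fb=0
19: 01011110 → 0, fb=0
20: 10111100 → 1, fb=0
21: 01111000 → 0, fb=1
22: 11110001 → 1, fb=1
23: 11100011 → 1, fb=0
24: 11000110 → 1, fb=1
25: 10001101 → 1, fb=0
26: 00011010 → 0, fb=0
27: 00110100 → 0, fb=0
28: 01101000 → 0, fb=0
29: 11010000 → 1, fb=0
30: 10100000 → 1, fb=0
31: 01000000 → 0, fb=0
32: 10000000 → 1, fb=1
33: 00000001 → 0, fb=0
34: 00000010 → 0, fb=0
35: 00000100 → 0, fb=0
36: 00001000 → 0, fb=1
37: 00010001 → 0, fb=1
38: 00100011 → 0, fb=1
39: 01000111 → 0, fb=0
40: 10001110 → 1, fb=0
41: 00011100 → 0, fb=0
42: 00111000 → 0, fb=1
43: 01110001 → 0, fb=0
44: 11100010 → 1, fb=0
45: 11000100 → 1, fb=1
46: 10001001 → 1, fb=0
47: 00010010 → 0, fb=1
48: 00100101 → 0, fb=1
49: 01001011 → 0, fb=1
50: 10010111 → 1, fb=0
51: 00101110 → 0, fb=0
52: 01011100 → 0, fb=0
53: 10111000 → 1, fb=0
54: 01110000 → 0, fb=0
55: 11100000 → 1, fb=0
56: 11000000 → 1, fb=1
57: 10000001 → 1, fb=1
58: 00000011 → 0, fb=0
59: 00000110 → 0, fb=0
60: 00001100 → 0, fb=1
61: 00011001 → 0, fb=0
62: 00110010 → 0, fb=0
63: 01100100 → 0, fb=1
64: 11001001 → 1, fb=0
65: 10010010 → 1, fb=0
66: 00100100 → 0, fb=1
67: 01001001 → 0, fb=1
68: 10010011 → 1, fb=0
69: 00100110 → 0, fb=1
70: 01001101 → 0, fb=1
71: 10011011 → 1, fb=1
72: 00110111 → 0, fb=0
73: 01101110 → 0, fb=0
74: 11011100 → 1, fb=1
75: 10111001 → 1, fb=0
76: 01110010 → 0, fb=0
77: 11100100 → 1, fb=0
78: 11001000 → 1, fb=0
79: 10010000 → 1, fb=0
80: 00100000 → 0, fb=1
81: 01000001 → 0, fb=0
82: 10000010 → 1, fb=1
83: 00000101 → 0, fb=0
84: 00001010 → 0, fb=1
85: 00010101 → 0, fb=1
86: 00101011 → 0, fb=0
87: 01010110 → 0, fb=1
88: 10101101 → 1, fb=1
89: 01011011 → 0, fb=0
90: 10110110 → 1, fb=1
91: 01101101 → 0, fb=0
92: 11011010 → 1, fb=1
93: 10110101 → 1, fb=1
94: 01101011 → 0, fb=0
95: 11010110 → 1, fb=0
96: 10101100 → 1, fb=1
97: 01011001 → 0, fb=0
98: 10110010 → 1, fb=1
99: 01100101 → 0, fb=1
100: 11001011 → 1, fb=0
101: 10010110 → 1, fb=0
102: 00101100 → 0, fb=0
103: 01011000 → 0, fb=0
104: 10110000 → 1, fb=1

100001001111111100001011110001101000000010001110001001011100000011001001001101110010000010101101101011001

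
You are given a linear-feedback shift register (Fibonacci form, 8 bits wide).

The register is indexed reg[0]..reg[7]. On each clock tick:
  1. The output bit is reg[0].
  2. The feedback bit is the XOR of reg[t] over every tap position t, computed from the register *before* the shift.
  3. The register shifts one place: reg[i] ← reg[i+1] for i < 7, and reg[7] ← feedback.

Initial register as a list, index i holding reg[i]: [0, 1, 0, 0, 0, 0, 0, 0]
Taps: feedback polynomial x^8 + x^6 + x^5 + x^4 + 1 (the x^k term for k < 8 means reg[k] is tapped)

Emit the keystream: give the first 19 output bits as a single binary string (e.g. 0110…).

0100000001011000111

tick  register→output (feedback)
  0  01000000→0 (0)
  1  10000000→1 (1)
  2  00000001→0 (0)
  3  00000010→0 (1)
  4  00000101→0 (1)
  5  00001011→0 (0)
  6  00010110→0 (0)
  7  00101100→0 (0)
  8  01011000→0 (1)
  9  10110001→1 (1)
 10  01100011→0 (1)
 11  11000111→1 (1)
 12  10001111→1 (0)
 13  00011110→0 (1)
 14  00111101→0 (0)
 15  01111010→0 (0)
 16  11110100→1 (0)
 17  11101000→1 (0)
 18  11010000→1 (1)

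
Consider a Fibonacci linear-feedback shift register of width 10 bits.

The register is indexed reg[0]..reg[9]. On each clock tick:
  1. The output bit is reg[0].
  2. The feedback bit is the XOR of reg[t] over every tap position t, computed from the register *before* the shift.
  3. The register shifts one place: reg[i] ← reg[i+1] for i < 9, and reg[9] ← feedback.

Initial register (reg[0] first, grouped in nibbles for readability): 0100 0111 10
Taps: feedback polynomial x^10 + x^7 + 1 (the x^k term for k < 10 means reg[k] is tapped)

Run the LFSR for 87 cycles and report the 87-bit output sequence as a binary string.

010001111010010101000001011111111010101010111101000011101001000110010110101100111101011

tick  register→output (feedback)
  0  0100011110→0 (1)
  1  1000111101→1 (0)
  2  0001111010→0 (0)
  3  0011110100→0 (1)
  4  0111101001→0 (0)
  5  1111010010→1 (1)
  6  1110100101→1 (0)
  7  1101001010→1 (1)
  8  1010010101→1 (0)
  9  0100101010→0 (0)
 10  1001010100→1 (0)
 11  0010101000→0 (0)
 12  0101010000→0 (0)
 13  1010100000→1 (1)
 14  0101000001→0 (0)
 15  1010000010→1 (1)
 16  0100000101→0 (1)
 17  1000001011→1 (1)
 18  0000010111→0 (1)
 19  0000101111→0 (1)
 20  0001011111→0 (1)
 21  0010111111→0 (1)
 22  0101111111→0 (1)
 23  1011111111→1 (0)
 24  0111111110→0 (1)
 25  1111111101→1 (0)
 26  1111111010→1 (1)
 27  1111110101→1 (0)
 28  1111101010→1 (1)
 29  1111010101→1 (0)
 30  1110101010→1 (1)
 31  1101010101→1 (0)
 32  1010101010→1 (1)
 33  0101010101→0 (1)
 34  1010101011→1 (1)
 35  0101010111→0 (1)
 36  1010101111→1 (0)
 37  0101011110→0 (1)
 38  1010111101→1 (0)
 39  0101111010→0 (0)
 40  1011110100→1 (0)
 41  0111101000→0 (0)
 42  1111010000→1 (1)
 43  1110100001→1 (1)
 44  1101000011→1 (1)
 45  1010000111→1 (0)
 46  0100001110→0 (1)
 47  1000011101→1 (0)
 48  0000111010→0 (0)
 49  0001110100→0 (1)
 50  0011101001→0 (0)
 51  0111010010→0 (0)
 52  1110100100→1 (0)
 53  1101001000→1 (1)
 54  1010010001→1 (1)
 55  0100100011→0 (0)
 56  1001000110→1 (0)
 57  0010001100→0 (1)
 58  0100011001→0 (0)
 59  1000110010→1 (1)
 60  0001100101→0 (1)
 61  0011001011→0 (0)
 62  0110010110→0 (1)
 63  1100101101→1 (0)
 64  1001011010→1 (1)
 65  0010110101→0 (1)
 66  0101101011→0 (0)
 67  1011010110→1 (0)
 68  0110101100→0 (1)
 69  1101011001→1 (1)
 70  1010110011→1 (1)
 71  0101100111→0 (1)
 72  1011001111→1 (0)
 73  0110011110→0 (1)
 74  1100111101→1 (0)
 75  1001111010→1 (1)
 76  0011110101→0 (1)
 77  0111101011→0 (0)
 78  1111010110→1 (0)
 79  1110101100→1 (0)
 80  1101011000→1 (1)
 81  1010110001→1 (1)
 82  0101100011→0 (0)
 83  1011000110→1 (0)
 84  0110001100→0 (1)
 85  1100011001→1 (1)
 86  1000110011→1 (1)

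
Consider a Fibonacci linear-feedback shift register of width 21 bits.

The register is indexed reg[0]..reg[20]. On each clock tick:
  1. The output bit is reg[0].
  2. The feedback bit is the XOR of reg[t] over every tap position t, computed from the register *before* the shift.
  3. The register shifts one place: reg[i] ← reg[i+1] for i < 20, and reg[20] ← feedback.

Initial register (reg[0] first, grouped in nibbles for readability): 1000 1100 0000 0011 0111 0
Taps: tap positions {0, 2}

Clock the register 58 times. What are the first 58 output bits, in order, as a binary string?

1000110000000011011101011110000001110101000100110000110100

tick  register→output (feedback)
  0  100011000000001101110→1 (1)
  1  000110000000011011101→0 (0)
  2  001100000000110111010→0 (1)
  3  011000000001101110101→0 (1)
  4  110000000011011101011→1 (1)
  5  100000000110111010111→1 (1)
  6  000000001101110101111→0 (0)
  7  000000011011101011110→0 (0)
  8  000000110111010111100→0 (0)
  9  000001101110101111000→0 (0)
 10  000011011101011110000→0 (0)
 11  000110111010111100000→0 (0)
 12  001101110101111000000→0 (1)
 13  011011101011110000001→0 (1)
 14  110111010111100000011→1 (1)
 15  101110101111000000111→1 (0)
 16  011101011110000001110→0 (1)
 17  111010111100000011101→1 (0)
 18  110101111000000111010→1 (1)
 19  101011110000001110101→1 (0)
 20  010111100000011101010→0 (0)
 21  101111000000111010100→1 (0)
 22  011110000001110101000→0 (1)
 23  111100000011101010001→1 (0)
 24  111000000111010100010→1 (0)
 25  110000001110101000100→1 (1)
 26  100000011101010001001→1 (1)
 27  000000111010100010011→0 (0)
 28  000001110101000100110→0 (0)
 29  000011101010001001100→0 (0)
 30  000111010100010011000→0 (0)
 31  001110101000100110000→0 (1)
 32  011101010001001100001→0 (1)
 33  111010100010011000011→1 (0)
 34  110101000100110000110→1 (1)
 35  101010001001100001101→1 (0)
 36  010100010011000011010→0 (0)
 37  101000100110000110100→1 (0)
 38  010001001100001101000→0 (0)
 39  100010011000011010000→1 (1)
 40  000100110000110100001→0 (0)
 41  001001100001101000010→0 (1)
 42  010011000011010000101→0 (0)
 43  100110000110100001010→1 (1)
 44  001100001101000010101→0 (1)
 45  011000011010000101011→0 (1)
 46  110000110100001010111→1 (1)
 47  100001101000010101111→1 (1)
 48  000011010000101011111→0 (0)
 49  000110100001010111110→0 (0)
 50  001101000010101111100→0 (1)
 51  011010000101011111001→0 (1)
 52  110100001010111110011→1 (1)
 53  101000010101111100111→1 (0)
 54  010000101011111001110→0 (0)
 55  100001010111110011100→1 (1)
 56  000010101111100111001→0 (0)
 57  000101011111001110010→0 (0)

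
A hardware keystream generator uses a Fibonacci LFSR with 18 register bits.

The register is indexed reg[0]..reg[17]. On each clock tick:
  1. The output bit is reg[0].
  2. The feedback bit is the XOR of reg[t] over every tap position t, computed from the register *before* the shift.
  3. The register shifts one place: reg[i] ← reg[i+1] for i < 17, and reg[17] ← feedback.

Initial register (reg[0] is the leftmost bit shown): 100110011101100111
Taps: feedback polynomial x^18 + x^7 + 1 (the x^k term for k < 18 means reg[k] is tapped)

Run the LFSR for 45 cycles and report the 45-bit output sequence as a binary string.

tick  register→output (feedback)
  0  100110011101100111→1 (0)
  1  001100111011001110→0 (1)
  2  011001110110011101→0 (1)
  3  110011101100111011→1 (1)
  4  100111011001110111→1 (0)
  5  001110110011101110→0 (1)
  6  011101100111011101→0 (0)
  7  111011001110111010→1 (1)
  8  110110011101110101→1 (0)
  9  101100111011101010→1 (0)
 10  011001110111010100→0 (1)
 11  110011101110101001→1 (1)
 12  100111011101010011→1 (0)
 13  001110111010100110→0 (1)
 14  011101110101001101→0 (1)
 15  111011101010011011→1 (1)
 16  110111010100110111→1 (0)
 17  101110101001101110→1 (1)
 18  011101010011011101→0 (1)
 19  111010100110111011→1 (1)
 20  110101001101110111→1 (1)
 21  101010011011101111→1 (0)
 22  010100110111011110→0 (1)
 23  101001101110111101→1 (1)
 24  010011011101111011→0 (1)
 25  100110111011110111→1 (0)
 26  001101110111101110→0 (1)
 27  011011101111011101→0 (0)
 28  110111011110111010→1 (0)
 29  101110111101110100→1 (0)
 30  011101111011101000→0 (1)
 31  111011110111010001→1 (0)
 32  110111101110100010→1 (1)
 33  101111011101000101→1 (0)
 34  011110111010001010→0 (1)
 35  111101110100010101→1 (0)
 36  111011101000101010→1 (1)
 37  110111010001010101→1 (0)
 38  101110100010101010→1 (1)
 39  011101000101010101→0 (0)
 40  111010001010101010→1 (1)
 41  110100010101010101→1 (0)
 42  101000101010101010→1 (1)
 43  010001010101010101→0 (1)
 44  100010101010101011→1 (1)

100110011101100111011101010011011101111011101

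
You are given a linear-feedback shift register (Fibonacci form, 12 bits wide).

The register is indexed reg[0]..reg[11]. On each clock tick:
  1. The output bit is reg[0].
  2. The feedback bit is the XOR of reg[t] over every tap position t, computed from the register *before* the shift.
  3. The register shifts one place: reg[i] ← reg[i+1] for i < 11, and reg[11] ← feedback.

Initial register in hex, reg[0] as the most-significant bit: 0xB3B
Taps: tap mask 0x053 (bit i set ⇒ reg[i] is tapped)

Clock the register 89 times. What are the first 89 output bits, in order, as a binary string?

k : reg_k → out_k, fb_k
0: 101100111011 → 1, fb=0
1: 011001110110 → 0, fb=0
2: 110011101100 → 1, fb=0
3: 100111011000 → 1, fb=0
4: 001110110000 → 0, fb=0
5: 011101100000 → 0, fb=0
6: 111011000000 → 1, fb=1
7: 110110000001 → 1, fb=1
8: 101100000011 → 1, fb=1
9: 011000000111 → 0, fb=1
10: 110000001111 → 1, fb=0
11: 100000011110 → 1, fb=1
12: 000000111101 → 0, fb=1
13: 000001111011 → 0, fb=1
14: 000011110111 → 0, fb=0
15: 000111101110 → 0, fb=0
16: 001111011100 → 0, fb=1
17: 011110111001 → 0, fb=1
18: 111101110011 → 1, fb=1
19: 111011100111 → 1, fb=0
20: 110111001110 → 1, fb=1
21: 101110011101 → 1, fb=0
22: 011100111010 → 0, fb=0
23: 111001110100 → 1, fb=1
24: 110011101001 → 1, fb=0
25: 100111010010 → 1, fb=0
26: 001110100100 → 0, fb=0
27: 011101001000 → 0, fb=1
28: 111010010001 → 1, fb=1
29: 110100100011 → 1, fb=1
30: 101001000111 → 1, fb=1
31: 010010001111 → 0, fb=0
32: 100100011110 → 1, fb=1
33: 001000111101 → 0, fb=1
34: 010001111011 → 0, fb=0
35: 100011110110 → 1, fb=1
36: 000111101101 → 0, fb=0
37: 001111011010 → 0, fb=1
38: 011110110101 → 0, fb=1
39: 111101101011 → 1, fb=1
40: 111011010111 → 1, fb=1
41: 110110101111 → 1, fb=0
42: 101101011110 → 1, fb=1
43: 011010111101 → 0, fb=1
44: 110101111011 → 1, fb=1
45: 101011110111 → 1, fb=1
46: 010111101111 → 0, fb=1
47: 101111011111 → 1, fb=0
48: 011110111110 → 0, fb=1
49: 111101111101 → 1, fb=1
50: 111011111011 → 1, fb=0
51: 110111110110 → 1, fb=0
52: 101111101100 → 1, fb=1
53: 011111011001 → 0, fb=0
54: 111110110010 → 1, fb=0
55: 111101100100 → 1, fb=1
56: 111011001001 → 1, fb=1
57: 110110010011 → 1, fb=1
58: 101100100111 → 1, fb=0
59: 011001001110 → 0, fb=1
60: 110010011101 → 1, fb=1
61: 100100111011 → 1, fb=0
62: 001001110110 → 0, fb=1
63: 010011101101 → 0, fb=1
64: 100111011011 → 1, fb=0
65: 001110110110 → 0, fb=0
66: 011101101100 → 0, fb=0
67: 111011011000 → 1, fb=1
68: 110110110001 → 1, fb=0
69: 101101100010 → 1, fb=0
70: 011011000100 → 0, fb=0
71: 110110001000 → 1, fb=1
72: 101100010001 → 1, fb=1
73: 011000100011 → 0, fb=0
74: 110001000110 → 1, fb=0
75: 100010001100 → 1, fb=0
76: 000100011000 → 0, fb=0
77: 001000110000 → 0, fb=1
78: 010001100001 → 0, fb=0
79: 100011000010 → 1, fb=0
80: 000110000100 → 0, fb=1
81: 001100001001 → 0, fb=0
82: 011000010010 → 0, fb=1
83: 110000100101 → 1, fb=1
84: 100001001011 → 1, fb=1
85: 000010010111 → 0, fb=1
86: 000100101111 → 0, fb=1
87: 001001011111 → 0, fb=0
88: 010010111110 → 0, fb=1

10110011101100000011110111001110100100011110110101111011111011001001110110110001000110000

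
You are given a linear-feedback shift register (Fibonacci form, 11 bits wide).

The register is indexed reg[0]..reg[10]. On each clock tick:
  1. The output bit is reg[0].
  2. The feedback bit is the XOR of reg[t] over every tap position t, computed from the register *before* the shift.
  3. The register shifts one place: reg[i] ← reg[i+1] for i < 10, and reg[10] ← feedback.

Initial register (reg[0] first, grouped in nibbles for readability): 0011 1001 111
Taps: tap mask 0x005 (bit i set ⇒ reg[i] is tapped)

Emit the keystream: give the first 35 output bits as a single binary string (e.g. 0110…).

00111001111110111100001010011001000

tick  register→output (feedback)
  0  00111001111→0 (1)
  1  01110011111→0 (1)
  2  11100111111→1 (0)
  3  11001111110→1 (1)
  4  10011111101→1 (1)
  5  00111111011→0 (1)
  6  01111110111→0 (1)
  7  11111101111→1 (0)
  8  11111011110→1 (0)
  9  11110111100→1 (0)
 10  11101111000→1 (0)
 11  11011110000→1 (1)
 12  10111100001→1 (0)
 13  01111000010→0 (1)
 14  11110000101→1 (0)
 15  11100001010→1 (0)
 16  11000010100→1 (1)
 17  10000101001→1 (1)
 18  00001010011→0 (0)
 19  00010100110→0 (0)
 20  00101001100→0 (1)
 21  01010011001→0 (0)
 22  10100110010→1 (0)
 23  01001100100→0 (0)
 24  10011001000→1 (1)
 25  00110010001→0 (1)
 26  01100100011→0 (1)
 27  11001000111→1 (1)
 28  10010001111→1 (1)
 29  00100011111→0 (1)
 30  01000111111→0 (0)
 31  10001111110→1 (1)
 32  00011111101→0 (0)
 33  00111111010→0 (1)
 34  01111110101→0 (1)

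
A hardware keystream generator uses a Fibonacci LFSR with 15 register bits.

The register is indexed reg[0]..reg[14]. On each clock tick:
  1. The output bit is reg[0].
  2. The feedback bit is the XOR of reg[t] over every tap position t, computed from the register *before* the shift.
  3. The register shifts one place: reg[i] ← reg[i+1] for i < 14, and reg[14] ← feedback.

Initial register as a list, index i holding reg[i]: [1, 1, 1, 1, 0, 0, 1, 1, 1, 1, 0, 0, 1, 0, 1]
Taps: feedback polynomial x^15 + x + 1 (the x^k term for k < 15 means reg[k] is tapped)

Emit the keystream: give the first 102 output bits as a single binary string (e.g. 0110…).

tick  register→output (feedback)
  0  111100111100101→1 (0)
  1  111001111001010→1 (0)
  2  110011110010100→1 (0)
  3  100111100101000→1 (1)
  4  001111001010001→0 (0)
  5  011110010100010→0 (1)
  6  111100101000101→1 (0)
  7  111001010001010→1 (0)
  8  110010100010100→1 (0)
  9  100101000101000→1 (1)
 10  001010001010001→0 (0)
 11  010100010100010→0 (1)
 12  101000101000101→1 (1)
 13  010001010001011→0 (1)
 14  100010100010111→1 (1)
 15  000101000101111→0 (0)
 16  001010001011110→0 (0)
 17  010100010111100→0 (1)
 18  101000101111001→1 (1)
 19  010001011110011→0 (1)
 20  100010111100111→1 (1)
 21  000101111001111→0 (0)
 22  001011110011110→0 (0)
 23  010111100111100→0 (1)
 24  101111001111001→1 (1)
 25  011110011110011→0 (1)
 26  111100111100111→1 (0)
 27  111001111001110→1 (0)
 28  110011110011100→1 (0)
 29  100111100111000→1 (1)
 30  001111001110001→0 (0)
 31  011110011100010→0 (1)
 32  111100111000101→1 (0)
 33  111001110001010→1 (0)
 34  110011100010100→1 (0)
 35  100111000101000→1 (1)
 36  001110001010001→0 (0)
 37  011100010100010→0 (1)
 38  111000101000101→1 (0)
 39  110001010001010→1 (0)
 40  100010100010100→1 (1)
 41  000101000101001→0 (0)
 42  001010001010010→0 (0)
 43  010100010100100→0 (1)
 44  101000101001001→1 (1)
 45  010001010010011→0 (1)
 46  100010100100111→1 (1)
 47  000101001001111→0 (0)
 48  001010010011110→0 (0)
 49  010100100111100→0 (1)
 50  101001001111001→1 (1)
 51  010010011110011→0 (1)
 52  100100111100111→1 (1)
 53  001001111001111→0 (0)
 54  010011110011110→0 (1)
 55  100111100111101→1 (1)
 56  001111001111011→0 (0)
 57  011110011110110→0 (1)
 58  111100111101101→1 (0)
 59  111001111011010→1 (0)
 60  110011110110100→1 (0)
 61  100111101101000→1 (1)
 62  001111011010001→0 (0)
 63  011110110100010→0 (1)
 64  111101101000101→1 (0)
 65  111011010001010→1 (0)
 66  110110100010100→1 (0)
 67  101101000101000→1 (1)
 68  011010001010001→0 (1)
 69  110100010100011→1 (0)
 70  101000101000110→1 (1)
 71  010001010001101→0 (1)
 72  100010100011011→1 (1)
 73  000101000110111→0 (0)
 74  001010001101110→0 (0)
 75  010100011011100→0 (1)
 76  101000110111001→1 (1)
 77  010001101110011→0 (1)
 78  100011011100111→1 (1)
 79  000110111001111→0 (0)
 80  001101110011110→0 (0)
 81  011011100111100→0 (1)
 82  110111001111001→1 (0)
 83  101110011110010→1 (1)
 84  011100111100101→0 (1)
 85  111001111001011→1 (0)
 86  110011110010110→1 (0)
 87  100111100101100→1 (1)
 88  001111001011001→0 (0)
 89  011110010110010→0 (1)
 90  111100101100101→1 (0)
 91  111001011001010→1 (0)
 92  110010110010100→1 (0)
 93  100101100101000→1 (1)
 94  001011001010001→0 (0)
 95  010110010100010→0 (1)
 96  101100101000101→1 (1)
 97  011001010001011→0 (1)
 98  110010100010111→1 (0)
 99  100101000101110→1 (1)
100  001010001011101→0 (0)
101  010100010111010→0 (1)

111100111100101000101000101111001111001110001010001010010011110011110110100010100011011100111100101100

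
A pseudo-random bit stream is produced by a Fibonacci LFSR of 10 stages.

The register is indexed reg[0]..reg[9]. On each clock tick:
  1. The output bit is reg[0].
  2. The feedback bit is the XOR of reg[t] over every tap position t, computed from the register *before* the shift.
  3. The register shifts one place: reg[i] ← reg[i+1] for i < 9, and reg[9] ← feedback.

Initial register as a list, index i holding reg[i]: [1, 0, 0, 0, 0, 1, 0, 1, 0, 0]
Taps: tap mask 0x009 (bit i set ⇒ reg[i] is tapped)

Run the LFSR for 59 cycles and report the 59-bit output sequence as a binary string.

10000101001010110001110011111110110000100011010011100100111

tick  register→output (feedback)
  0  1000010100→1 (1)
  1  0000101001→0 (0)
  2  0001010010→0 (1)
  3  0010100101→0 (0)
  4  0101001010→0 (1)
  5  1010010101→1 (1)
  6  0100101011→0 (0)
  7  1001010110→1 (0)
  8  0010101100→0 (0)
  9  0101011000→0 (1)
 10  1010110001→1 (1)
 11  0101100011→0 (1)
 12  1011000111→1 (0)
 13  0110001110→0 (0)
 14  1100011100→1 (1)
 15  1000111001→1 (1)
 16  0001110011→0 (1)
 17  0011100111→0 (1)
 18  0111001111→0 (1)
 19  1110011111→1 (1)
 20  1100111111→1 (1)
 21  1001111111→1 (0)
 22  0011111110→0 (1)
 23  0111111101→0 (1)
 24  1111111011→1 (0)
 25  1111110110→1 (0)
 26  1111101100→1 (0)
 27  1111011000→1 (0)
 28  1110110000→1 (1)
 29  1101100001→1 (0)
 30  1011000010→1 (0)
 31  0110000100→0 (0)
 32  1100001000→1 (1)
 33  1000010001→1 (1)
 34  0000100011→0 (0)
 35  0001000110→0 (1)
 36  0010001101→0 (0)
 37  0100011010→0 (0)
 38  1000110100→1 (1)
 39  0001101001→0 (1)
 40  0011010011→0 (1)
 41  0110100111→0 (0)
 42  1101001110→1 (0)
 43  1010011100→1 (1)
 44  0100111001→0 (0)
 45  1001110010→1 (0)
 46  0011100100→0 (1)
 47  0111001001→0 (1)
 48  1110010011→1 (1)
 49  1100100111→1 (1)
 50  1001001111→1 (0)
 51  0010011110→0 (0)
 52  0100111100→0 (0)
 53  1001111000→1 (0)
 54  0011110000→0 (1)
 55  0111100001→0 (1)
 56  1111000011→1 (0)
 57  1110000110→1 (1)
 58  1100001101→1 (1)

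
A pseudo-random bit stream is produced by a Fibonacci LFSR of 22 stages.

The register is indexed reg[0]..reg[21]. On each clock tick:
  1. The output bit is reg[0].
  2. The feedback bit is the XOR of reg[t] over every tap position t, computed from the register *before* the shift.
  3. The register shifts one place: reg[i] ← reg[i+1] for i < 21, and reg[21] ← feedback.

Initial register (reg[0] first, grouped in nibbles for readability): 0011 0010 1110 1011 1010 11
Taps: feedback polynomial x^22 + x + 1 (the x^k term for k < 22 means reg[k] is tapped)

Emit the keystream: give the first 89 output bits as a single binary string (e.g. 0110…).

k : reg_k → out_k, fb_k
0: 0011001011101011101011 → 0, fb=0
1: 0110010111010111010110 → 0, fb=1
2: 1100101110101110101101 → 1, fb=0
3: 1001011101011101011010 → 1, fb=1
4: 0010111010111010110101 → 0, fb=0
5: 0101110101110101101010 → 0, fb=1
6: 1011101011101011010101 → 1, fb=1
7: 0111010111010110101011 → 0, fb=1
8: 1110101110101101010111 → 1, fb=0
9: 1101011101011010101110 → 1, fb=0
10: 1010111010110101011100 → 1, fb=1
11: 0101110101101010111001 → 0, fb=1
12: 1011101011010101110011 → 1, fb=1
13: 0111010110101011100111 → 0, fb=1
14: 1110101101010111001111 → 1, fb=0
15: 1101011010101110011110 → 1, fb=0
16: 1010110101011100111100 → 1, fb=1
17: 0101101010111001111001 → 0, fb=1
18: 1011010101110011110011 → 1, fb=1
19: 0110101011100111100111 → 0, fb=1
20: 1101010111001111001111 → 1, fb=0
21: 1010101110011110011110 → 1, fb=1
22: 0101011100111100111101 → 0, fb=1
23: 1010111001111001111011 → 1, fb=1
24: 0101110011110011110111 → 0, fb=1
25: 1011100111100111101111 → 1, fb=1
26: 0111001111001111011111 → 0, fb=1
27: 1110011110011110111111 → 1, fb=0
28: 1100111100111101111110 → 1, fb=0
29: 1001111001111011111100 → 1, fb=1
30: 0011110011110111111001 → 0, fb=0
31: 0111100111101111110010 → 0, fb=1
32: 1111001111011111100101 → 1, fb=0
33: 1110011110111111001010 → 1, fb=0
34: 1100111101111110010100 → 1, fb=0
35: 1001111011111100101000 → 1, fb=1
36: 0011110111111001010001 → 0, fb=0
37: 0111101111110010100010 → 0, fb=1
38: 1111011111100101000101 → 1, fb=0
39: 1110111111001010001010 → 1, fb=0
40: 1101111110010100010100 → 1, fb=0
41: 1011111100101000101000 → 1, fb=1
42: 0111111001010001010001 → 0, fb=1
43: 1111110010100010100011 → 1, fb=0
44: 1111100101000101000110 → 1, fb=0
45: 1111001010001010001100 → 1, fb=0
46: 1110010100010100011000 → 1, fb=0
47: 1100101000101000110000 → 1, fb=0
48: 1001010001010001100000 → 1, fb=1
49: 0010100010100011000001 → 0, fb=0
50: 0101000101000110000010 → 0, fb=1
51: 1010001010001100000101 → 1, fb=1
52: 0100010100011000001011 → 0, fb=1
53: 1000101000110000010111 → 1, fb=1
54: 0001010001100000101111 → 0, fb=0
55: 0010100011000001011110 → 0, fb=0
56: 0101000110000010111100 → 0, fb=1
57: 1010001100000101111001 → 1, fb=1
58: 0100011000001011110011 → 0, fb=1
59: 1000110000010111100111 → 1, fb=1
60: 0001100000101111001111 → 0, fb=0
61: 0011000001011110011110 → 0, fb=0
62: 0110000010111100111100 → 0, fb=1
63: 1100000101111001111001 → 1, fb=0
64: 1000001011110011110010 → 1, fb=1
65: 0000010111100111100101 → 0, fb=0
66: 0000101111001111001010 → 0, fb=0
67: 0001011110011110010100 → 0, fb=0
68: 0010111100111100101000 → 0, fb=0
69: 0101111001111001010000 → 0, fb=1
70: 1011110011110010100001 → 1, fb=1
71: 0111100111100101000011 → 0, fb=1
72: 1111001111001010000111 → 1, fb=0
73: 1110011110010100001110 → 1, fb=0
74: 1100111100101000011100 → 1, fb=0
75: 1001111001010000111000 → 1, fb=1
76: 0011110010100001110001 → 0, fb=0
77: 0111100101000011100010 → 0, fb=1
78: 1111001010000111000101 → 1, fb=0
79: 1110010100001110001010 → 1, fb=0
80: 1100101000011100010100 → 1, fb=0
81: 1001010000111000101000 → 1, fb=1
82: 0010100001110001010001 → 0, fb=0
83: 0101000011100010100010 → 0, fb=1
84: 1010000111000101000101 → 1, fb=1
85: 0100001110001010001011 → 0, fb=1
86: 1000011100010100010111 → 1, fb=1
87: 0000111000101000101111 → 0, fb=0
88: 0001110001010001011110 → 0, fb=0

00110010111010111010110101011100111100111101111110010100010100011000001011110011110010100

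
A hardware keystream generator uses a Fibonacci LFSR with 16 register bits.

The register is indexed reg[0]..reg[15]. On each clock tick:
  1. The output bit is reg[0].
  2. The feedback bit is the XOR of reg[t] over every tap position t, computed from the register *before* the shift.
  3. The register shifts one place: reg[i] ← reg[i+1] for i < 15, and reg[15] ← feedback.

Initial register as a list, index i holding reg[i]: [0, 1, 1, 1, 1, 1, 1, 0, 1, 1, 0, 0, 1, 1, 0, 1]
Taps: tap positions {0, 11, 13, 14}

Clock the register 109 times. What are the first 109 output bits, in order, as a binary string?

0111111011001101110111001001110111110001011000100010111001001011111100110110010100110000110010000110011010001

step | reg (before) | out | fb
   0 | 0111111011001101 | 0 | 1
   1 | 1111110110011011 | 1 | 1
   2 | 1111101100110111 | 1 | 0
   3 | 1111011001101110 | 1 | 1
   4 | 1110110011011101 | 1 | 1
   5 | 1101100110111011 | 1 | 1
   6 | 1011001101110111 | 1 | 0
   7 | 0110011011101110 | 0 | 0
   8 | 1100110111011100 | 1 | 1
   9 | 1001101110111001 | 1 | 0
  10 | 0011011101110010 | 0 | 0
  11 | 0110111011100100 | 0 | 1
  12 | 1101110111001001 | 1 | 1
  13 | 1011101110010011 | 1 | 1
  14 | 0111011100100111 | 0 | 0
  15 | 1110111001001110 | 1 | 1
  16 | 1101110010011101 | 1 | 1
  17 | 1011100100111011 | 1 | 1
  18 | 0111001001110111 | 0 | 1
  19 | 1110010011101111 | 1 | 1
  20 | 1100100111011111 | 1 | 0
  21 | 1001001110111110 | 1 | 0
  22 | 0010011101111100 | 0 | 0
  23 | 0100111011111000 | 0 | 1
  24 | 1001110111110001 | 1 | 0
  25 | 0011101111100010 | 0 | 1
  26 | 0111011111000101 | 0 | 1
  27 | 1110111110001011 | 1 | 0
  28 | 1101111100010110 | 1 | 0
  29 | 1011111000101100 | 1 | 0
  30 | 0111110001011000 | 0 | 1
  31 | 1111100010110001 | 1 | 0
  32 | 1111000101100010 | 1 | 0
  33 | 1110001011000100 | 1 | 0
  34 | 1100010110001000 | 1 | 1
  35 | 1000101100010001 | 1 | 0
  36 | 0001011000100010 | 0 | 1
  37 | 0010110001000101 | 0 | 1
  38 | 0101100010001011 | 0 | 1
  39 | 1011000100010111 | 1 | 0
  40 | 0110001000101110 | 0 | 0
  41 | 1100010001011100 | 1 | 1
  42 | 1000100010111001 | 1 | 0
  43 | 0001000101110010 | 0 | 0
  44 | 0010001011100100 | 0 | 1
  45 | 0100010111001001 | 0 | 0
  46 | 1000101110010010 | 1 | 1
  47 | 0001011100100101 | 0 | 1
  48 | 0010111001001011 | 0 | 1
  49 | 0101110010010111 | 0 | 1
  50 | 1011100100101111 | 1 | 1
  51 | 0111001001011111 | 0 | 1
  52 | 1110010010111111 | 1 | 0
  53 | 1100100101111110 | 1 | 0
  54 | 1001001011111100 | 1 | 1
  55 | 0010010111111001 | 0 | 1
  56 | 0100101111110011 | 0 | 0
  57 | 1001011111100110 | 1 | 1
  58 | 0010111111001101 | 0 | 1
  59 | 0101111110011011 | 0 | 0
  60 | 1011111100110110 | 1 | 0
  61 | 0111111001101100 | 0 | 1
  62 | 1111110011011001 | 1 | 0
  63 | 1111100110110010 | 1 | 1
  64 | 1111001101100101 | 1 | 0
  65 | 1110011011001010 | 1 | 0
  66 | 1100110110010100 | 1 | 1
  67 | 1001101100101001 | 1 | 1
  68 | 0011011001010011 | 0 | 0
  69 | 0110110010100110 | 0 | 0
  70 | 1101100101001100 | 1 | 0
  71 | 1011001010011000 | 1 | 0
  72 | 0110010100110000 | 0 | 1
  73 | 1100101001100001 | 1 | 1
  74 | 1001010011000011 | 1 | 0
  75 | 0010100110000110 | 0 | 0
  76 | 0101001100001100 | 0 | 1
  77 | 1010011000011001 | 1 | 0
  78 | 0100110000110010 | 0 | 0
  79 | 1001100001100100 | 1 | 0
  80 | 0011000011001000 | 0 | 0
  81 | 0110000110010000 | 0 | 1
  82 | 1100001100100001 | 1 | 1
  83 | 1000011001000011 | 1 | 0
  84 | 0000110010000110 | 0 | 0
  85 | 0001100100001100 | 0 | 1
  86 | 0011001000011001 | 0 | 1
  87 | 0110010000110011 | 0 | 0
  88 | 1100100001100110 | 1 | 1
  89 | 1001000011001101 | 1 | 0
  90 | 0010000110011010 | 0 | 0
  91 | 0100001100110100 | 0 | 0
  92 | 1000011001101000 | 1 | 1
  93 | 0000110011010001 | 0 | 1
  94 | 0001100110100011 | 0 | 1
  95 | 0011001101000111 | 0 | 0
  96 | 0110011010001110 | 0 | 0
  97 | 1100110100011100 | 1 | 1
  98 | 1001101000111001 | 1 | 0
  99 | 0011010001110010 | 0 | 0
 100 | 0110100011100100 | 0 | 1
 101 | 1101000111001001 | 1 | 1
 102 | 1010001110010011 | 1 | 1
 103 | 0100011100100111 | 0 | 0
 104 | 1000111001001110 | 1 | 1
 105 | 0001110010011101 | 0 | 0
 106 | 0011100100111010 | 0 | 0
 107 | 0111001001110100 | 0 | 0
 108 | 1110010011101000 | 1 | 1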